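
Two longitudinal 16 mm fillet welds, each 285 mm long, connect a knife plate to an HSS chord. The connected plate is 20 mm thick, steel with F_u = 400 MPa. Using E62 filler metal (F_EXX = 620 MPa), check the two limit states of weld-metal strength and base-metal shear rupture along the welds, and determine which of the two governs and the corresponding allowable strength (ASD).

R_n/Ω ≈ 1200 kN (weld metal governs)

t_e = 0.707 × 16 = 11.31 mm; L = 570 mm.
Weld metal: R_n/Ω = (1/2.0) × 0.6 × 620 × 11.31 × 570 × 10⁻³ = 1199 kN.
Base metal (shear rupture): R_n/Ω = (1/2.0) × 0.6 × 400 × 20 × 570 × 10⁻³ = 1368 kN.
Governing: weld metal.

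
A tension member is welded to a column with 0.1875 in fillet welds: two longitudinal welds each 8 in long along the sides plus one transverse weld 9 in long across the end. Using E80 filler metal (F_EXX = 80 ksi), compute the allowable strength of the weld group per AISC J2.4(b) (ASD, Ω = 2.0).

t_e = 0.707 × 0.1875 = 0.1326 in.
R_nwl = 0.6 × 80 × 0.1326 × 16 = 101.8 kips (longitudinal, 2 welds).
R_nwt = 0.6 × 80 × 0.1326 × 9 = 57.27 kips (transverse, base value).
(i) R_nwl + R_nwt = 159.1 kips; (ii) 0.85 R_nwl + 1.5 R_nwt = 172.4 kips.
R_n = max = 172.4 kips [governs: (ii)]; R_n/Ω = 86.22 kips.

R_n/Ω ≈ 86.2 kips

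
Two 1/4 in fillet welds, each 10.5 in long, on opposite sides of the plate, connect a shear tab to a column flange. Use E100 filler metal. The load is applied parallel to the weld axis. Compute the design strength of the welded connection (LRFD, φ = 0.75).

φR_n ≈ 167 kips

E100XX → F_EXX = 100 ksi.
Effective throat t_e = 0.707 × 0.25 = 0.1767 in.
Total length L = 21 in; A_we = 0.1767 × 21 = 3.712 in².
F_nw = 0.6 F_EXX = 0.6 × 100 = 60 ksi.
φR_n = 0.75 × 60 × 3.712 = 167 kips.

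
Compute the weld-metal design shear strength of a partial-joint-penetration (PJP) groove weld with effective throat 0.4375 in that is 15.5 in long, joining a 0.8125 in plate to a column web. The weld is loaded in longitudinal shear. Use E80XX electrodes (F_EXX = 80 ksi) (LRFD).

Effective throat (given) t_e = 0.4375 in.
A_we = 0.4375 × 15.5 = 6.781 in².
F_nw = 0.6 F_EXX = 48 ksi.
φR_n = 0.75 × 48 × 6.781 = 244.1 kips.

φR_n ≈ 244 kips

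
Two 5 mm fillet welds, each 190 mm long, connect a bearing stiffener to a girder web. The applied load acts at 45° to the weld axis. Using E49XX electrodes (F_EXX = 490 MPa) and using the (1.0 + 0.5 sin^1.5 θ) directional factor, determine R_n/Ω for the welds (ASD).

R_n/Ω ≈ 256 kN

t_e = 0.707 × 5 = 3.535 mm; A_we = 3.535 × 380 = 1343 mm².
Directional factor: 1.0 + 0.5 sin^1.5(45°) = 1.297.
F_nw = 0.6 × 490 × 1.297 = 381.4 MPa.
R_n/Ω = (381.4 × 1343) / 2.0 × 10⁻³ = 256.2 kN.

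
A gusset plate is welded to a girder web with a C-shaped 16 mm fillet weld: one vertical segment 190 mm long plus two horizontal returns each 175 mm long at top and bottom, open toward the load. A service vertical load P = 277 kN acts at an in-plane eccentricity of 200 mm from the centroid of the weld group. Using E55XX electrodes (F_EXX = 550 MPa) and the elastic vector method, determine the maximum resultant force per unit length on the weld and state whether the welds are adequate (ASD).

Total weld length L_w = 540 mm. Treat welds as unit-width lines.
Centroid: x̄ = 2×175×87.5 / 540 = 56.71 mm from the vertical weld.
Polar moment about centroid: J = I_x + I_y = [190³/12 + 2×175×95²] + [190×56.71² + 2(175³/12 + 175×30.79²)] = 5566000 mm³.
Direct shear f_v = P/L_w = 277×10³ / 540 = 513 N/mm (vertical).
Torsion M = P·e = 277×10³ × 200 = 55400000 N·mm.
Critical point at (x, y) = (118.3, 95) from centroid. f_tx = M·y/J = 945.5 N/mm; f_ty = M·x/J = 1177 N/mm.
Resultant f_max = √[f_tx² + (f_v + f_ty)²] = √[945.5² + (513 + 1177)²] = 1937 N/mm.
Capacity per unit length: r_n/Ω = (1/2.0) × 0.6 × 550 × (0.707 × 16) = 1866 N/mm.
1937 > 1866 → NOT adequate.

f_max ≈ 1940 N/mm; NOT adequate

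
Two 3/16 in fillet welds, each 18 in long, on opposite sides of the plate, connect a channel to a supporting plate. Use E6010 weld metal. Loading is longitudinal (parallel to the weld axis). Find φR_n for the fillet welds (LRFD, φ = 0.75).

φR_n ≈ 129 kip

E60XX → F_EXX = 60 ksi.
Effective throat t_e = 0.707 × 0.1875 = 0.1326 in.
Total length L = 36 in; A_we = 0.1326 × 36 = 4.772 in².
F_nw = 0.6 F_EXX = 0.6 × 60 = 36 ksi.
φR_n = 0.75 × 36 × 4.772 = 128.9 kip.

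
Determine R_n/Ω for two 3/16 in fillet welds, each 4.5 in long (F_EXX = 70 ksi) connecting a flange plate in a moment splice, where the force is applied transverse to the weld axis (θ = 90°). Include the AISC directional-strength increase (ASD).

R_n/Ω ≈ 37.6 kips

t_e = 0.707 × 0.1875 = 0.1326 in; A_we = 0.1326 × 9 = 1.193 in².
Directional factor: 1.0 + 0.5 sin^1.5(90°) = 1.5.
F_nw = 0.6 × 70 × 1.5 = 63 ksi.
R_n/Ω = (63 × 1.193) / 2.0 = 37.58 kips.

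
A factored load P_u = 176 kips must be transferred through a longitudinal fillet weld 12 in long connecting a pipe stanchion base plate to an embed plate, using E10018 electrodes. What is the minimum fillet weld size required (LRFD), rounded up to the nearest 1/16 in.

E100XX → F_EXX = 100 ksi.
Total weld length L = 12 in.
Required throat t_e = P_u / (φ × 0.6 F_EXX × L) = 176 / (0.75 × 0.6 × 100 × 12) = 0.3259 in.
Required leg w = t_e / 0.707 = 0.461 in → use 1/2 in.

w = 1/2 in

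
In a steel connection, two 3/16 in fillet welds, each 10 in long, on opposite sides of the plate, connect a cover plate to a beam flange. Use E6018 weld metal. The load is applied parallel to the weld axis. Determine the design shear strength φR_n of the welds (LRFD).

φR_n ≈ 71.6 kips

E60XX → F_EXX = 60 ksi.
Effective throat t_e = 0.707 × 0.1875 = 0.1326 in.
Total length L = 20 in; A_we = 0.1326 × 20 = 2.651 in².
F_nw = 0.6 F_EXX = 0.6 × 60 = 36 ksi.
φR_n = 0.75 × 36 × 2.651 = 71.58 kips.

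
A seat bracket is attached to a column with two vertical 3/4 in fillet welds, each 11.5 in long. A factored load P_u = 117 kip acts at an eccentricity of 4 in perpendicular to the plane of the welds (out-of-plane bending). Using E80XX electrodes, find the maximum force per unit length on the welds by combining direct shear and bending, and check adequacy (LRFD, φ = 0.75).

f_max ≈ 11.8 kip/in; adequate

E80XX → F_EXX = 80 ksi.
L_w = 2 × 11.5 = 23 in; section modulus (unit throat) S = 2 × L²/6 = 44.08 in².
Direct shear f_v = P/L_w = 117/23 = 5.087 kip/in.
Moment M = P × e = 117 × 4 = 468 kip·in; bending f_b = M/S = 10.62 kip/in.
f_max = √(f_v² + f_b²) = √(5.087² + 10.62²) = 11.77 kip/in.
φr_n = 0.75 × 0.6 × 80 × (0.707 × 0.75) = 19.09 kip/in → adequate.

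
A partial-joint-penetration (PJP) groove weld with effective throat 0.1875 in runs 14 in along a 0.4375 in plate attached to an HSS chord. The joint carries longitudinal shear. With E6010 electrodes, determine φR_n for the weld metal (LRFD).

φR_n ≈ 70.9 kip

E60XX → F_EXX = 60 ksi.
Effective throat (given) t_e = 0.1875 in.
A_we = 0.1875 × 14 = 2.625 in².
F_nw = 0.6 F_EXX = 36 ksi.
φR_n = 0.75 × 36 × 2.625 = 70.88 kip.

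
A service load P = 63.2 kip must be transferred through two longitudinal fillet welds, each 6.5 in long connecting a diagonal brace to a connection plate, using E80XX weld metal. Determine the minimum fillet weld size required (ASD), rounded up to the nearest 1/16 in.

E80XX → F_EXX = 80 ksi.
Total weld length L = 13 in.
Required throat t_e = P × Ω / (0.6 F_EXX × L) = 63.2 × 2.0 / (0.6 × 80 × 13) = 0.2026 in.
Required leg w = t_e / 0.707 = 0.2865 in → use 5/16 in.

w = 5/16 in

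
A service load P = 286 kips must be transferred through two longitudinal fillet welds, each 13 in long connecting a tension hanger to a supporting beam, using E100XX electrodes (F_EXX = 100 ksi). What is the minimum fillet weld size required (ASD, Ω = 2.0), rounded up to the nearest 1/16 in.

Total weld length L = 26 in.
Required throat t_e = P × Ω / (0.6 F_EXX × L) = 286 × 2.0 / (0.6 × 100 × 26) = 0.3667 in.
Required leg w = t_e / 0.707 = 0.5186 in → use 9/16 in.

w = 9/16 in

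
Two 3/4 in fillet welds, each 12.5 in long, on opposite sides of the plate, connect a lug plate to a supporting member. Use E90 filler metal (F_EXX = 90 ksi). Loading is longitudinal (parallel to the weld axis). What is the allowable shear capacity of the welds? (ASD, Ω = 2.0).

Effective throat t_e = 0.707 × 0.75 = 0.5302 in.
Total length L = 25 in; A_we = 0.5302 × 25 = 13.26 in².
F_nw = 0.6 F_EXX = 0.6 × 90 = 54 ksi.
R_n = 54 × 13.26 = 715.8 kip; R_n/Ω = 715.8/2.0 = 357.9 kip.

R_n/Ω ≈ 358 kip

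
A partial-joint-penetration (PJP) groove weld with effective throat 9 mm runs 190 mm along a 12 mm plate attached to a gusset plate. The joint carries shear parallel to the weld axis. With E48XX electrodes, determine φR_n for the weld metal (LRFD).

E48XX → F_EXX = 480 MPa.
Effective throat (given) t_e = 9 mm.
A_we = 9 × 190 = 1710 mm².
F_nw = 0.6 F_EXX = 288 MPa.
φR_n = 0.75 × 288 × 1710 × 10⁻³ = 369.4 kN.

φR_n ≈ 369 kN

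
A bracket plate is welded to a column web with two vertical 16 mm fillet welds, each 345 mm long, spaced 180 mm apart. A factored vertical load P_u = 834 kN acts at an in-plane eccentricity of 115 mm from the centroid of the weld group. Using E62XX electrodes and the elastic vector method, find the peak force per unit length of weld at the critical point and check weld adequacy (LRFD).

f_max ≈ 2320 N/mm; adequate

E62XX → F_EXX = 620 MPa.
Total weld length L_w = 690 mm. Treat welds as unit-width lines.
Polar moment about centroid: J = 2[d³/12 + d(b/2)²] = 2[345³/12 + 345×90²] = 12430000 mm³.
Direct shear f_v = P/L_w = 834×10³ / 690 = 1209 N/mm (vertical).
Torsion M = P·e = 834×10³ × 115 = 95910000 N·mm.
Critical point at (x, y) = (90, 172.5) from centroid. f_tx = M·y/J = 1331 N/mm; f_ty = M·x/J = 694.3 N/mm.
Resultant f_max = √[f_tx² + (f_v + f_ty)²] = √[1331² + (1209 + 694.3)²] = 2322 N/mm.
Capacity per unit length: φr_n = 0.75 × 0.6 × 620 × (0.707 × 16) = 3156 N/mm.
2322 ≤ 3156 → adequate.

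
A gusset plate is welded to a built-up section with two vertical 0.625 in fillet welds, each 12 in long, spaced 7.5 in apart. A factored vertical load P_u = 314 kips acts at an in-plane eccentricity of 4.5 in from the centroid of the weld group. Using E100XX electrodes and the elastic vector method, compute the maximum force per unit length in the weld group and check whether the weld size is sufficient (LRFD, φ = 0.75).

f_max ≈ 25.5 kip/in; NOT adequate

E100XX → F_EXX = 100 ksi.
Total weld length L_w = 24 in. Treat welds as unit-width lines.
Polar moment about centroid: J = 2[d³/12 + d(b/2)²] = 2[12³/12 + 12×3.75²] = 625.5 in³.
Direct shear f_v = P/L_w = 314 / 24 = 13.08 kip/in (vertical).
Torsion M = P·e = 314 × 4.5 = 1413 kip·in.
Critical point at (x, y) = (3.75, 6) from centroid. f_tx = M·y/J = 13.55 kip/in; f_ty = M·x/J = 8.471 kip/in.
Resultant f_max = √[f_tx² + (f_v + f_ty)²] = √[13.55² + (13.08 + 8.471)²] = 25.46 kip/in.
Capacity per unit length: φr_n = 0.75 × 0.6 × 100 × (0.707 × 0.625) = 19.88 kip/in.
25.46 > 19.88 → NOT adequate.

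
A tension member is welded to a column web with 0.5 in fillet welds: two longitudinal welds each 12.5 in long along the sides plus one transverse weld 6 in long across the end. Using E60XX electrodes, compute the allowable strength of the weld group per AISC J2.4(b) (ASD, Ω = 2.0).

R_n/Ω ≈ 197 kip

E60XX → F_EXX = 60 ksi.
t_e = 0.707 × 0.5 = 0.3535 in.
R_nwl = 0.6 × 60 × 0.3535 × 25 = 318.1 kip (longitudinal, 2 welds).
R_nwt = 0.6 × 60 × 0.3535 × 6 = 76.36 kip (transverse, base value).
(i) R_nwl + R_nwt = 394.5 kip; (ii) 0.85 R_nwl + 1.5 R_nwt = 385 kip.
R_n = max = 394.5 kip [governs: (i)]; R_n/Ω = 197.3 kip.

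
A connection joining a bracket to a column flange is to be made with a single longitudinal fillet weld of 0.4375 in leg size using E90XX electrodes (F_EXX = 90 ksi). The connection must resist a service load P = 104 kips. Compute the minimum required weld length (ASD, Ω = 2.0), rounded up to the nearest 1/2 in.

Throat t_e = 0.707 × 0.4375 = 0.3093 in.
r_n/Ω = (0.6 × 90 × 0.3093) / 2.0 = 8.351 kip/in.
L_req = P / (r_n/Ω) = 104 / 8.351 = 12.45 in total.
Round up → use L = 12.5 in.

L = 12.5 in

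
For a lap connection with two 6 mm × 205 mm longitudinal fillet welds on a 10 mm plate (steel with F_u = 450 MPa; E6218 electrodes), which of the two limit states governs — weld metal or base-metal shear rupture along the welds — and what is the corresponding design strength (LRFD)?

φR_n ≈ 485 kN (weld metal governs)

E62XX → F_EXX = 620 MPa.
t_e = 0.707 × 6 = 4.242 mm; L = 410 mm.
Weld metal: φR_n = 0.75 × 0.6 × 620 × 4.242 × 410 × 10⁻³ = 485.2 kN.
Base metal (shear rupture): φR_n = 0.75 × 0.6 × 450 × 10 × 410 × 10⁻³ = 830.2 kN.
Governing: weld metal.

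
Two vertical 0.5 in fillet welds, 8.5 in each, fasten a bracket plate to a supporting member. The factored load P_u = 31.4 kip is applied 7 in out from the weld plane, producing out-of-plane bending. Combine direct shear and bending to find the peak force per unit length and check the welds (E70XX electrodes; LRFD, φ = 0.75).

E70XX → F_EXX = 70 ksi.
L_w = 2 × 8.5 = 17 in; section modulus (unit throat) S = 2 × L²/6 = 24.08 in².
Direct shear f_v = P/L_w = 31.4/17 = 1.847 kip/in.
Moment M = P × e = 31.4 × 7 = 219.8 kip·in; bending f_b = M/S = 9.127 kip/in.
f_max = √(f_v² + f_b²) = √(1.847² + 9.127²) = 9.312 kip/in.
φr_n = 0.75 × 0.6 × 70 × (0.707 × 0.5) = 11.14 kip/in → adequate.

f_max ≈ 9.31 kip/in; adequate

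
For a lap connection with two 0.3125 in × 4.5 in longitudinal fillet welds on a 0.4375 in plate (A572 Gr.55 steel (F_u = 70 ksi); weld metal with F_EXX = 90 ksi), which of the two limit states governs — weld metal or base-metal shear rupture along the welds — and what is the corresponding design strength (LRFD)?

φR_n ≈ 80.5 kips (weld metal governs)

t_e = 0.707 × 0.3125 = 0.2209 in; L = 9 in.
Weld metal: φR_n = 0.75 × 0.6 × 90 × 0.2209 × 9 = 80.53 kips.
Base metal (shear rupture): φR_n = 0.75 × 0.6 × 70 × 0.4375 × 9 = 124 kips.
Governing: weld metal.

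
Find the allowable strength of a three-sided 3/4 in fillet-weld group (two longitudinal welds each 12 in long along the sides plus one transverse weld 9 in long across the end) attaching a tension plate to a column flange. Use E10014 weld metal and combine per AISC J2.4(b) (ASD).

R_n/Ω ≈ 539 kips

E100XX → F_EXX = 100 ksi.
t_e = 0.707 × 0.75 = 0.5302 in.
R_nwl = 0.6 × 100 × 0.5302 × 24 = 763.6 kips (longitudinal, 2 welds).
R_nwt = 0.6 × 100 × 0.5302 × 9 = 286.3 kips (transverse, base value).
(i) R_nwl + R_nwt = 1050 kips; (ii) 0.85 R_nwl + 1.5 R_nwt = 1079 kips.
R_n = max = 1079 kips [governs: (ii)]; R_n/Ω = 539.3 kips.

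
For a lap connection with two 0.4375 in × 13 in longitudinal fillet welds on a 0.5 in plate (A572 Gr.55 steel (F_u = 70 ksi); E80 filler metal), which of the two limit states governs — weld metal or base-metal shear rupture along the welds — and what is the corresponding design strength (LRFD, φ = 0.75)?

E80XX → F_EXX = 80 ksi.
t_e = 0.707 × 0.4375 = 0.3093 in; L = 26 in.
Weld metal: φR_n = 0.75 × 0.6 × 80 × 0.3093 × 26 = 289.5 kip.
Base metal (shear rupture): φR_n = 0.75 × 0.6 × 70 × 0.5 × 26 = 409.5 kip.
Governing: weld metal.

φR_n ≈ 290 kip (weld metal governs)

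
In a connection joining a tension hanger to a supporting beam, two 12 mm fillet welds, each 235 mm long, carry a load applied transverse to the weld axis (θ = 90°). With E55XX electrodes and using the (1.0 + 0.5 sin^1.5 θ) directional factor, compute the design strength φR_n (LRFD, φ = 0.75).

E55XX → F_EXX = 550 MPa.
t_e = 0.707 × 12 = 8.484 mm; A_we = 8.484 × 470 = 3987 mm².
Directional factor: 1.0 + 0.5 sin^1.5(90°) = 1.5.
F_nw = 0.6 × 550 × 1.5 = 495 MPa.
φR_n = 0.75 × 495 × 3987 × 10⁻³ = 1480 kN.

φR_n ≈ 1480 kN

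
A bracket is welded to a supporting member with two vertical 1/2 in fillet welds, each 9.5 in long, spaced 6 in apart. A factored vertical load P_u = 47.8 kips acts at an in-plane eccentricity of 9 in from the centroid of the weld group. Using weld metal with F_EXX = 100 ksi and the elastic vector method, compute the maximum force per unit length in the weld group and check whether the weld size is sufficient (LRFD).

f_max ≈ 9.29 kip/in; adequate

Total weld length L_w = 19 in. Treat welds as unit-width lines.
Polar moment about centroid: J = 2[d³/12 + d(b/2)²] = 2[9.5³/12 + 9.5×3²] = 313.9 in³.
Direct shear f_v = P/L_w = 47.8 / 19 = 2.516 kip/in (vertical).
Torsion M = P·e = 47.8 × 9 = 430.2 kip·in.
Critical point at (x, y) = (3, 4.75) from centroid. f_tx = M·y/J = 6.51 kip/in; f_ty = M·x/J = 4.112 kip/in.
Resultant f_max = √[f_tx² + (f_v + f_ty)²] = √[6.51² + (2.516 + 4.112)²] = 9.29 kip/in.
Capacity per unit length: φr_n = 0.75 × 0.6 × 100 × (0.707 × 0.5) = 15.91 kip/in.
9.29 ≤ 15.91 → adequate.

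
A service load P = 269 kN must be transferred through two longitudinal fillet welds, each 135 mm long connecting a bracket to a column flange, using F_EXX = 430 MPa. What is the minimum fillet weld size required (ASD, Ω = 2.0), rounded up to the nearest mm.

Total weld length L = 270 mm.
Required throat t_e = P × Ω / (0.6 F_EXX × L) = 269 × 2.0 / (0.6 × 430 × 270 × 10⁻³) = 7.723 mm.
Required leg w = t_e / 0.707 = 10.92 mm → use 11 mm.

w = 11 mm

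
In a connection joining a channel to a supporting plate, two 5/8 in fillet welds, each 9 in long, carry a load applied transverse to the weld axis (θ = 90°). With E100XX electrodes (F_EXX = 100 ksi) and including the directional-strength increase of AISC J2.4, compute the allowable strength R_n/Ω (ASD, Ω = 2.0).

t_e = 0.707 × 0.625 = 0.4419 in; A_we = 0.4419 × 18 = 7.954 in².
Directional factor: 1.0 + 0.5 sin^1.5(90°) = 1.5.
F_nw = 0.6 × 100 × 1.5 = 90 ksi.
R_n/Ω = (90 × 7.954) / 2.0 = 357.9 kip.

R_n/Ω ≈ 358 kip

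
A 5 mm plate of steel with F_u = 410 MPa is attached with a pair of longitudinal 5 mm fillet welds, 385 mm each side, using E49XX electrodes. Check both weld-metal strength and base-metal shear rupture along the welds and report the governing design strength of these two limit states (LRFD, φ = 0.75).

E49XX → F_EXX = 490 MPa.
t_e = 0.707 × 5 = 3.535 mm; L = 770 mm.
Weld metal: φR_n = 0.75 × 0.6 × 490 × 3.535 × 770 × 10⁻³ = 600.2 kN.
Base metal (shear rupture): φR_n = 0.75 × 0.6 × 410 × 5 × 770 × 10⁻³ = 710.3 kN.
Governing: weld metal.

φR_n ≈ 600 kN (weld metal governs)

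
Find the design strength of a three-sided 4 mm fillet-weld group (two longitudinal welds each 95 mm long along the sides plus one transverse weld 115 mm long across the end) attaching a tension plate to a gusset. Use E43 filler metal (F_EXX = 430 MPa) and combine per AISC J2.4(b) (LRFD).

t_e = 0.707 × 4 = 2.828 mm.
R_nwl = 0.6 × 430 × 2.828 × 190 × 10⁻³ = 138.6 kN (longitudinal, 2 welds).
R_nwt = 0.6 × 430 × 2.828 × 115 × 10⁻³ = 83.91 kN (transverse, base value).
(i) R_nwl + R_nwt = 222.5 kN; (ii) 0.85 R_nwl + 1.5 R_nwt = 243.7 kN.
R_n = max = 243.7 kN [governs: (ii)]; φR_n = 182.8 kN.

φR_n ≈ 183 kN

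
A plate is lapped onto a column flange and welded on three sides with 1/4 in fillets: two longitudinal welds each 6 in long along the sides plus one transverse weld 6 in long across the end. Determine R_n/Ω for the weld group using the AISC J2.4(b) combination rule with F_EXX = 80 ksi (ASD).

R_n/Ω ≈ 81.4 kips

t_e = 0.707 × 0.25 = 0.1767 in.
R_nwl = 0.6 × 80 × 0.1767 × 12 = 101.8 kips (longitudinal, 2 welds).
R_nwt = 0.6 × 80 × 0.1767 × 6 = 50.9 kips (transverse, base value).
(i) R_nwl + R_nwt = 152.7 kips; (ii) 0.85 R_nwl + 1.5 R_nwt = 162.9 kips.
R_n = max = 162.9 kips [governs: (ii)]; R_n/Ω = 81.45 kips.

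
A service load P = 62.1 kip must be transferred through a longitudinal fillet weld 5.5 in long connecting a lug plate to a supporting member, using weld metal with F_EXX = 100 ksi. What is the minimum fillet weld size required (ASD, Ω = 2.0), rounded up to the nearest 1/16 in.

w = 9/16 in

Total weld length L = 5.5 in.
Required throat t_e = P × Ω / (0.6 F_EXX × L) = 62.1 × 2.0 / (0.6 × 100 × 5.5) = 0.3764 in.
Required leg w = t_e / 0.707 = 0.5323 in → use 9/16 in.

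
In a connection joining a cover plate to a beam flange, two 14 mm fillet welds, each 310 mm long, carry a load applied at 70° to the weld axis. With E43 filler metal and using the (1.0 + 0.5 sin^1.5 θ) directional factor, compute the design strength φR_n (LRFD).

E43XX → F_EXX = 430 MPa.
t_e = 0.707 × 14 = 9.898 mm; A_we = 9.898 × 620 = 6137 mm².
Directional factor: 1.0 + 0.5 sin^1.5(70°) = 1.455.
F_nw = 0.6 × 430 × 1.455 = 375.5 MPa.
φR_n = 0.75 × 375.5 × 6137 × 10⁻³ = 1728 kN.

φR_n ≈ 1730 kN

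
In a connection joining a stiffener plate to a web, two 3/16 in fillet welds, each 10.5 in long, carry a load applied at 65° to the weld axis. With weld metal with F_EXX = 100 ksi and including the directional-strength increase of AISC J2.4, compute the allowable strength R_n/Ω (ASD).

R_n/Ω ≈ 120 kip

t_e = 0.707 × 0.1875 = 0.1326 in; A_we = 0.1326 × 21 = 2.784 in².
Directional factor: 1.0 + 0.5 sin^1.5(65°) = 1.431.
F_nw = 0.6 × 100 × 1.431 = 85.88 ksi.
R_n/Ω = (85.88 × 2.784) / 2.0 = 119.5 kip.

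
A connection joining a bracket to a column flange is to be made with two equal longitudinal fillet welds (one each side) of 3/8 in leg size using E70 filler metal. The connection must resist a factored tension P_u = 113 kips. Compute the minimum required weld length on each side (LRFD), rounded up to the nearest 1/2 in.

L = 7 in on each side

E70XX → F_EXX = 70 ksi.
Throat t_e = 0.707 × 0.375 = 0.2651 in.
φr_n = 0.75 × 0.6 × 70 × 0.2651 = 8.351 kips/in.
L_req = P_u / φr_n = 113 / 8.351 = 13.53 in total.
Per side: 13.53 / 2 = 6.765 in.
Round up → use L = 7 in on each side.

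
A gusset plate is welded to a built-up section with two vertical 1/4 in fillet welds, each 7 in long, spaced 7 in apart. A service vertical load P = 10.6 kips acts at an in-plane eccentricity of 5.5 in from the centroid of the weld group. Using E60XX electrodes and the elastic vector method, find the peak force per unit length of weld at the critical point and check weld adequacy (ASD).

f_max ≈ 1.88 kip/in; adequate

E60XX → F_EXX = 60 ksi.
Total weld length L_w = 14 in. Treat welds as unit-width lines.
Polar moment about centroid: J = 2[d³/12 + d(b/2)²] = 2[7³/12 + 7×3.5²] = 228.7 in³.
Direct shear f_v = P/L_w = 10.6 / 14 = 0.7571 kip/in (vertical).
Torsion M = P·e = 10.6 × 5.5 = 58.3 kip·in.
Critical point at (x, y) = (3.5, 3.5) from centroid. f_tx = M·y/J = 0.8923 kip/in; f_ty = M·x/J = 0.8923 kip/in.
Resultant f_max = √[f_tx² + (f_v + f_ty)²] = √[0.8923² + (0.7571 + 0.8923)²] = 1.875 kip/in.
Capacity per unit length: r_n/Ω = (1/2.0) × 0.6 × 60 × (0.707 × 0.25) = 3.181 kip/in.
1.875 ≤ 3.181 → adequate.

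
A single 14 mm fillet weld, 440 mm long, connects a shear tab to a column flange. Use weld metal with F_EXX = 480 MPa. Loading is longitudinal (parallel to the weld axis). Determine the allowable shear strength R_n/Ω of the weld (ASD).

R_n/Ω ≈ 627 kN

Effective throat t_e = 0.707 × 14 = 9.898 mm.
Total length L = 440 mm; A_we = 9.898 × 440 = 4355 mm².
F_nw = 0.6 F_EXX = 0.6 × 480 = 288 MPa.
R_n = 288 × 4355 × 10⁻³ = 1254 kN; R_n/Ω = 1254/2.0 = 627.1 kN.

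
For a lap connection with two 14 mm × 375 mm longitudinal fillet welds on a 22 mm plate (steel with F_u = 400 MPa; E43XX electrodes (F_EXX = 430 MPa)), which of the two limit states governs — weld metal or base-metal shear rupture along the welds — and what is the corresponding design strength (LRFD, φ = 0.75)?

φR_n ≈ 1440 kN (weld metal governs)

t_e = 0.707 × 14 = 9.898 mm; L = 750 mm.
Weld metal: φR_n = 0.75 × 0.6 × 430 × 9.898 × 750 × 10⁻³ = 1436 kN.
Base metal (shear rupture): φR_n = 0.75 × 0.6 × 400 × 22 × 750 × 10⁻³ = 2970 kN.
Governing: weld metal.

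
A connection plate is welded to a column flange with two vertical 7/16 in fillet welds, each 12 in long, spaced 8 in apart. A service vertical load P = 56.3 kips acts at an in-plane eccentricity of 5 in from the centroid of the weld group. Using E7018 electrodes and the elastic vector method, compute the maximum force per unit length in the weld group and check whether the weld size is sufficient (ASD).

f_max ≈ 4.74 kip/in; adequate

E70XX → F_EXX = 70 ksi.
Total weld length L_w = 24 in. Treat welds as unit-width lines.
Polar moment about centroid: J = 2[d³/12 + d(b/2)²] = 2[12³/12 + 12×4²] = 672 in³.
Direct shear f_v = P/L_w = 56.3 / 24 = 2.346 kip/in (vertical).
Torsion M = P·e = 56.3 × 5 = 281.5 kip·in.
Critical point at (x, y) = (4, 6) from centroid. f_tx = M·y/J = 2.513 kip/in; f_ty = M·x/J = 1.676 kip/in.
Resultant f_max = √[f_tx² + (f_v + f_ty)²] = √[2.513² + (2.346 + 1.676)²] = 4.742 kip/in.
Capacity per unit length: r_n/Ω = (1/2.0) × 0.6 × 70 × (0.707 × 0.4375) = 6.496 kip/in.
4.742 ≤ 6.496 → adequate.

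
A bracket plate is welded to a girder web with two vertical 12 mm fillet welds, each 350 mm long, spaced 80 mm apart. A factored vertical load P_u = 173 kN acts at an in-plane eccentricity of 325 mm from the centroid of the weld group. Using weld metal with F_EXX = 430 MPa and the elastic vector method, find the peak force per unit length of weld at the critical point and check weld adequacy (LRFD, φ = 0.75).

Total weld length L_w = 700 mm. Treat welds as unit-width lines.
Polar moment about centroid: J = 2[d³/12 + d(b/2)²] = 2[350³/12 + 350×40²] = 8266000 mm³.
Direct shear f_v = P/L_w = 173×10³ / 700 = 247.1 N/mm (vertical).
Torsion M = P·e = 173×10³ × 325 = 56225000 N·mm.
Critical point at (x, y) = (40, 175) from centroid. f_tx = M·y/J = 1190 N/mm; f_ty = M·x/J = 272.1 N/mm.
Resultant f_max = √[f_tx² + (f_v + f_ty)²] = √[1190² + (247.1 + 272.1)²] = 1299 N/mm.
Capacity per unit length: φr_n = 0.75 × 0.6 × 430 × (0.707 × 12) = 1642 N/mm.
1299 ≤ 1642 → adequate.

f_max ≈ 1300 N/mm; adequate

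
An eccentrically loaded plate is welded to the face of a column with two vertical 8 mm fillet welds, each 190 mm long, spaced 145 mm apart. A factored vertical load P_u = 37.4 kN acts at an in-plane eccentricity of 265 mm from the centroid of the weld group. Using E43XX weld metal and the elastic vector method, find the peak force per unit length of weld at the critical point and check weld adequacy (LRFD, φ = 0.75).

f_max ≈ 444 N/mm; adequate

E43XX → F_EXX = 430 MPa.
Total weld length L_w = 380 mm. Treat welds as unit-width lines.
Polar moment about centroid: J = 2[d³/12 + d(b/2)²] = 2[190³/12 + 190×72.5²] = 3141000 mm³.
Direct shear f_v = P/L_w = 37.4×10³ / 380 = 98.42 N/mm (vertical).
Torsion M = P·e = 37.4×10³ × 265 = 9911000 N·mm.
Critical point at (x, y) = (72.5, 95) from centroid. f_tx = M·y/J = 299.8 N/mm; f_ty = M·x/J = 228.8 N/mm.
Resultant f_max = √[f_tx² + (f_v + f_ty)²] = √[299.8² + (98.42 + 228.8)²] = 443.8 N/mm.
Capacity per unit length: φr_n = 0.75 × 0.6 × 430 × (0.707 × 8) = 1094 N/mm.
443.8 ≤ 1094 → adequate.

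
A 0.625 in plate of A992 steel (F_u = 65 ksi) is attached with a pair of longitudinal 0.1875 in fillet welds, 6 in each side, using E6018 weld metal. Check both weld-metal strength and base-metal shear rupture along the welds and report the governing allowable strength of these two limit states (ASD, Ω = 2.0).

R_n/Ω ≈ 28.6 kips (weld metal governs)

E60XX → F_EXX = 60 ksi.
t_e = 0.707 × 0.1875 = 0.1326 in; L = 12 in.
Weld metal: R_n/Ω = (1/2.0) × 0.6 × 60 × 0.1326 × 12 = 28.63 kips.
Base metal (shear rupture): R_n/Ω = (1/2.0) × 0.6 × 65 × 0.625 × 12 = 146.2 kips.
Governing: weld metal.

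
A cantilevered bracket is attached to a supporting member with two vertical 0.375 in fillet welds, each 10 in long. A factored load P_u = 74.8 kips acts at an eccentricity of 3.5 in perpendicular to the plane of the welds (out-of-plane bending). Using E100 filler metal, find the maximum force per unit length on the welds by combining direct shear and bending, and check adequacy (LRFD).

E100XX → F_EXX = 100 ksi.
L_w = 2 × 10 = 20 in; section modulus (unit throat) S = 2 × L²/6 = 33.33 in².
Direct shear f_v = P/L_w = 74.8/20 = 3.74 kip/in.
Moment M = P × e = 74.8 × 3.5 = 261.8 kip·in; bending f_b = M/S = 7.854 kip/in.
f_max = √(f_v² + f_b²) = √(3.74² + 7.854²) = 8.699 kip/in.
φr_n = 0.75 × 0.6 × 100 × (0.707 × 0.375) = 11.93 kip/in → adequate.

f_max ≈ 8.7 kip/in; adequate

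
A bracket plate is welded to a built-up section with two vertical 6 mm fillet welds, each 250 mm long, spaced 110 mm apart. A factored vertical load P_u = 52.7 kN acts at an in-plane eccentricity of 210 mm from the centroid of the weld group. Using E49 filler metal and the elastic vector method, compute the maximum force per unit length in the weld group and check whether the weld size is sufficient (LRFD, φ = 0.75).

f_max ≈ 421 N/mm; adequate

E49XX → F_EXX = 490 MPa.
Total weld length L_w = 500 mm. Treat welds as unit-width lines.
Polar moment about centroid: J = 2[d³/12 + d(b/2)²] = 2[250³/12 + 250×55²] = 4117000 mm³.
Direct shear f_v = P/L_w = 52.7×10³ / 500 = 105.4 N/mm (vertical).
Torsion M = P·e = 52.7×10³ × 210 = 11067000 N·mm.
Critical point at (x, y) = (55, 125) from centroid. f_tx = M·y/J = 336 N/mm; f_ty = M·x/J = 147.9 N/mm.
Resultant f_max = √[f_tx² + (f_v + f_ty)²] = √[336² + (105.4 + 147.9)²] = 420.8 N/mm.
Capacity per unit length: φr_n = 0.75 × 0.6 × 490 × (0.707 × 6) = 935.4 N/mm.
420.8 ≤ 935.4 → adequate.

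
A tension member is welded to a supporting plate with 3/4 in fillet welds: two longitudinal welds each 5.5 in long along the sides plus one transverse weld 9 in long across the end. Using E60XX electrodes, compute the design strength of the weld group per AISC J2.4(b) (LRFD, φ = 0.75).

E60XX → F_EXX = 60 ksi.
t_e = 0.707 × 0.75 = 0.5302 in.
R_nwl = 0.6 × 60 × 0.5302 × 11 = 210 kips (longitudinal, 2 welds).
R_nwt = 0.6 × 60 × 0.5302 × 9 = 171.8 kips (transverse, base value).
(i) R_nwl + R_nwt = 381.8 kips; (ii) 0.85 R_nwl + 1.5 R_nwt = 436.2 kips.
R_n = max = 436.2 kips [governs: (ii)]; φR_n = 327.1 kips.

φR_n ≈ 327 kips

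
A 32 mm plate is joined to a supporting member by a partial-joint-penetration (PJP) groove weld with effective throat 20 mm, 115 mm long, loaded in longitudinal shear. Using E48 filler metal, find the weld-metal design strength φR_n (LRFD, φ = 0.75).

E48XX → F_EXX = 480 MPa.
Effective throat (given) t_e = 20 mm.
A_we = 20 × 115 = 2300 mm².
F_nw = 0.6 F_EXX = 288 MPa.
φR_n = 0.75 × 288 × 2300 × 10⁻³ = 496.8 kN.

φR_n ≈ 497 kN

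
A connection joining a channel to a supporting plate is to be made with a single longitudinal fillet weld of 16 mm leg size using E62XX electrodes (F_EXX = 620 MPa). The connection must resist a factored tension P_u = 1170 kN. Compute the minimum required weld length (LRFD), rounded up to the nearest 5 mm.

L = 375 mm

Throat t_e = 0.707 × 16 = 11.31 mm.
φr_n = 0.75 × 0.6 × 620 × 11.31 × 10⁻³ = 3.156 kN/mm.
L_req = P_u / φr_n = 1170 / 3.156 = 370.7 mm total.
Round up → use L = 375 mm.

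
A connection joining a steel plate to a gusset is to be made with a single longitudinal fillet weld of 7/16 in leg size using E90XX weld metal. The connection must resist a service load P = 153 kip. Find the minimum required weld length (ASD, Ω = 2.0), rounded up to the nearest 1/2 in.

E90XX → F_EXX = 90 ksi.
Throat t_e = 0.707 × 0.4375 = 0.3093 in.
r_n/Ω = (0.6 × 90 × 0.3093) / 2.0 = 8.351 kip/in.
L_req = P / (r_n/Ω) = 153 / 8.351 = 18.32 in total.
Round up → use L = 18.5 in.

L = 18.5 in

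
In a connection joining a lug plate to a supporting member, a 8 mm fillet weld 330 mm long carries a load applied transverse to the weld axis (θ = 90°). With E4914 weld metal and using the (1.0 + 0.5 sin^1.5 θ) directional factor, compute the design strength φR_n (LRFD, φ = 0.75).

E49XX → F_EXX = 490 MPa.
t_e = 0.707 × 8 = 5.656 mm; A_we = 5.656 × 330 = 1866 mm².
Directional factor: 1.0 + 0.5 sin^1.5(90°) = 1.5.
F_nw = 0.6 × 490 × 1.5 = 441 MPa.
φR_n = 0.75 × 441 × 1866 × 10⁻³ = 617.3 kN.

φR_n ≈ 617 kN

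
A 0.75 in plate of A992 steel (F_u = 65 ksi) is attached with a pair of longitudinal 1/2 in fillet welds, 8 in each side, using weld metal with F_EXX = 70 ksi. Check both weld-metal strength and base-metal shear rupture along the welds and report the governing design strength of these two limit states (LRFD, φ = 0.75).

t_e = 0.707 × 0.5 = 0.3535 in; L = 16 in.
Weld metal: φR_n = 0.75 × 0.6 × 70 × 0.3535 × 16 = 178.2 kips.
Base metal (shear rupture): φR_n = 0.75 × 0.6 × 65 × 0.75 × 16 = 351 kips.
Governing: weld metal.

φR_n ≈ 178 kips (weld metal governs)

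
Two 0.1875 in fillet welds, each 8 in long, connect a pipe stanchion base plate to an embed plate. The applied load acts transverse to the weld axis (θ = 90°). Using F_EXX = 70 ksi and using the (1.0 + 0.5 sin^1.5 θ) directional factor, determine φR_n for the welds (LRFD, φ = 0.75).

t_e = 0.707 × 0.1875 = 0.1326 in; A_we = 0.1326 × 16 = 2.121 in².
Directional factor: 1.0 + 0.5 sin^1.5(90°) = 1.5.
F_nw = 0.6 × 70 × 1.5 = 63 ksi.
φR_n = 0.75 × 63 × 2.121 = 100.2 kip.

φR_n ≈ 100 kip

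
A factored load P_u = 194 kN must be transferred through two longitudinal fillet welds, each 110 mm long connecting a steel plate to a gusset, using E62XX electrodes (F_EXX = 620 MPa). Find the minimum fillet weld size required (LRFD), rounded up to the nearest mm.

Total weld length L = 220 mm.
Required throat t_e = P_u / (φ × 0.6 F_EXX × L) = 194 / (0.75 × 0.6 × 620 × 220 × 10⁻³) = 3.161 mm.
Required leg w = t_e / 0.707 = 4.47 mm → use 5 mm.

w = 5 mm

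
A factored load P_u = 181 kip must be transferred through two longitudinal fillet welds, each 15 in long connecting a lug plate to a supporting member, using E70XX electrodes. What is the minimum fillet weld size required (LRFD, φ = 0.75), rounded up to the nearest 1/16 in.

E70XX → F_EXX = 70 ksi.
Total weld length L = 30 in.
Required throat t_e = P_u / (φ × 0.6 F_EXX × L) = 181 / (0.75 × 0.6 × 70 × 30) = 0.1915 in.
Required leg w = t_e / 0.707 = 0.2709 in → use 5/16 in.

w = 5/16 in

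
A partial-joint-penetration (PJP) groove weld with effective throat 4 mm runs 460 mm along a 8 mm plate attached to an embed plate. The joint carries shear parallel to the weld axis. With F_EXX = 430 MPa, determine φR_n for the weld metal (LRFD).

φR_n ≈ 356 kN

Effective throat (given) t_e = 4 mm.
A_we = 4 × 460 = 1840 mm².
F_nw = 0.6 F_EXX = 258 MPa.
φR_n = 0.75 × 258 × 1840 × 10⁻³ = 356 kN.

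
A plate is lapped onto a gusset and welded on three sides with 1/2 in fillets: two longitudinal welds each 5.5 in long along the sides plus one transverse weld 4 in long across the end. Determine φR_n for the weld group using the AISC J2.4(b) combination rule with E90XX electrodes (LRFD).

φR_n ≈ 220 kips

E90XX → F_EXX = 90 ksi.
t_e = 0.707 × 0.5 = 0.3535 in.
R_nwl = 0.6 × 90 × 0.3535 × 11 = 210 kips (longitudinal, 2 welds).
R_nwt = 0.6 × 90 × 0.3535 × 4 = 76.36 kips (transverse, base value).
(i) R_nwl + R_nwt = 286.3 kips; (ii) 0.85 R_nwl + 1.5 R_nwt = 293 kips.
R_n = max = 293 kips [governs: (ii)]; φR_n = 219.8 kips.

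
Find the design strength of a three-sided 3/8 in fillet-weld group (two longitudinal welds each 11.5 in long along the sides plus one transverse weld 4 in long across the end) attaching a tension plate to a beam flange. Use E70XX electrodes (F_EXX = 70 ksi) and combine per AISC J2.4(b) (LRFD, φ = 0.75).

t_e = 0.707 × 0.375 = 0.2651 in.
R_nwl = 0.6 × 70 × 0.2651 × 23 = 256.1 kip (longitudinal, 2 welds).
R_nwt = 0.6 × 70 × 0.2651 × 4 = 44.54 kip (transverse, base value).
(i) R_nwl + R_nwt = 300.7 kip; (ii) 0.85 R_nwl + 1.5 R_nwt = 284.5 kip.
R_n = max = 300.7 kip [governs: (i)]; φR_n = 225.5 kip.

φR_n ≈ 225 kip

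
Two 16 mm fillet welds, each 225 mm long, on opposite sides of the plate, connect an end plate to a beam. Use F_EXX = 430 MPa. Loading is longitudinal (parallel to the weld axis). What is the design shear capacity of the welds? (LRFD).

φR_n ≈ 985 kN

Effective throat t_e = 0.707 × 16 = 11.31 mm.
Total length L = 450 mm; A_we = 11.31 × 450 = 5090 mm².
F_nw = 0.6 F_EXX = 0.6 × 430 = 258 MPa.
φR_n = 0.75 × 258 × 5090 × 10⁻³ = 985 kN.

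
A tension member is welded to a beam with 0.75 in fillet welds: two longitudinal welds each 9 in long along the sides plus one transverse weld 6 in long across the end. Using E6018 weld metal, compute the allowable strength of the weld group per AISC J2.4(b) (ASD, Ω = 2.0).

E60XX → F_EXX = 60 ksi.
t_e = 0.707 × 0.75 = 0.5302 in.
R_nwl = 0.6 × 60 × 0.5302 × 18 = 343.6 kips (longitudinal, 2 welds).
R_nwt = 0.6 × 60 × 0.5302 × 6 = 114.5 kips (transverse, base value).
(i) R_nwl + R_nwt = 458.1 kips; (ii) 0.85 R_nwl + 1.5 R_nwt = 463.9 kips.
R_n = max = 463.9 kips [governs: (ii)]; R_n/Ω = 231.9 kips.

R_n/Ω ≈ 232 kips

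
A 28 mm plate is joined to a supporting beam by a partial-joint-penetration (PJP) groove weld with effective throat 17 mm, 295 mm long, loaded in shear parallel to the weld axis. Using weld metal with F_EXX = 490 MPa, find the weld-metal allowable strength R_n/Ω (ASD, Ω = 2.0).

Effective throat (given) t_e = 17 mm.
A_we = 17 × 295 = 5015 mm².
F_nw = 0.6 F_EXX = 294 MPa.
R_n/Ω = (294 × 5015) / 2.0 × 10⁻³ = 737.2 kN.

R_n/Ω ≈ 737 kN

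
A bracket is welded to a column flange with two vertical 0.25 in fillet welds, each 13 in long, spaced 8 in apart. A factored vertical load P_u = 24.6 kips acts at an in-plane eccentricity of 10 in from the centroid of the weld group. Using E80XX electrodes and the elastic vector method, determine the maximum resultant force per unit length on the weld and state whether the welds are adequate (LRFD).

E80XX → F_EXX = 80 ksi.
Total weld length L_w = 26 in. Treat welds as unit-width lines.
Polar moment about centroid: J = 2[d³/12 + d(b/2)²] = 2[13³/12 + 13×4²] = 782.2 in³.
Direct shear f_v = P/L_w = 24.6 / 26 = 0.9462 kip/in (vertical).
Torsion M = P·e = 24.6 × 10 = 246 kip·in.
Critical point at (x, y) = (4, 6.5) from centroid. f_tx = M·y/J = 2.044 kip/in; f_ty = M·x/J = 1.258 kip/in.
Resultant f_max = √[f_tx² + (f_v + f_ty)²] = √[2.044² + (0.9462 + 1.258)²] = 3.006 kip/in.
Capacity per unit length: φr_n = 0.75 × 0.6 × 80 × (0.707 × 0.25) = 6.363 kip/in.
3.006 ≤ 6.363 → adequate.

f_max ≈ 3.01 kip/in; adequate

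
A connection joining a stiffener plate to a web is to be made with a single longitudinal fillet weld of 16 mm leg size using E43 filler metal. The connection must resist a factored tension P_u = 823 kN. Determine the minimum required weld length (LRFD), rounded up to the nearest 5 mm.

E43XX → F_EXX = 430 MPa.
Throat t_e = 0.707 × 16 = 11.31 mm.
φr_n = 0.75 × 0.6 × 430 × 11.31 × 10⁻³ = 2.189 kN/mm.
L_req = P_u / φr_n = 823 / 2.189 = 376 mm total.
Round up → use L = 380 mm.

L = 380 mm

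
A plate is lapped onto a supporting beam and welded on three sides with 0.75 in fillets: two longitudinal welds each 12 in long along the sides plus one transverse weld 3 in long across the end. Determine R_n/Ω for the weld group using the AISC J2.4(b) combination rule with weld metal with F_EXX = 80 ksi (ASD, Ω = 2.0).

R_n/Ω ≈ 344 kips

t_e = 0.707 × 0.75 = 0.5302 in.
R_nwl = 0.6 × 80 × 0.5302 × 24 = 610.8 kips (longitudinal, 2 welds).
R_nwt = 0.6 × 80 × 0.5302 × 3 = 76.36 kips (transverse, base value).
(i) R_nwl + R_nwt = 687.2 kips; (ii) 0.85 R_nwl + 1.5 R_nwt = 633.8 kips.
R_n = max = 687.2 kips [governs: (i)]; R_n/Ω = 343.6 kips.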